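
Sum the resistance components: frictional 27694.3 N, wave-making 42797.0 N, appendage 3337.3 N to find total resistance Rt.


Formula: Rt = Rf + Rw + Ra
Substituting: Rt = 27694.3 + 42797.0 + 3337.3
Result: Rt = 73828.6 N

73828.6 N


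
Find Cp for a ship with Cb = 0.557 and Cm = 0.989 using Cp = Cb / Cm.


Formula: Cp = Cb / Cm
Substituting: Cp = 0.557 / 0.989
Result: Cp ≈ 0.56320 (5 s.f.)

0.56320


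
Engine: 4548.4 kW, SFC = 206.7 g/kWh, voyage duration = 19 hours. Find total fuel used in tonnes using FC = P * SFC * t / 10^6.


Formula: FC (tonnes) = P * SFC * t / 1,000,000
Step 1 — P * SFC * t = 4548.4 * 206.7 * 19 = 17862931.32 g
Step 2 — FC (tonnes) = 17862931.32 / 1,000,000 ≈ 17.863 tonnes (5 s.f.)

17.863 tonnes


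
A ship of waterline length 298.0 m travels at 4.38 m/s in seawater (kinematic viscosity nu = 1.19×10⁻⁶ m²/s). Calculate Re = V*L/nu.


Formula: Re = V * L / nu
Step 1 — V * L = 4.38 * 298.0 = 1305.24 m^2/s
Step 2 — Re = 1305.24 / 1.19e-6 = 1.10e+09

1.10e+09


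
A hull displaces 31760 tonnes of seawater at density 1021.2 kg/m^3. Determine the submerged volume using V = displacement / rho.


Formula: V = mass / rho
Step 1 — convert tonnes to kg: 31760 t * 1000 = 31760000 kg
Step 2 — V = 31760000 / 1021.2 ≈ 31101 m^3 (5 s.f.)

31101 m^3


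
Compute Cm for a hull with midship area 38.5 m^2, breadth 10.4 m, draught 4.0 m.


Formula: Cm = Am / (B * T)
Step 1 — B * T = 10.4 * 4.0 = 41.6 m^2
Step 2 — Cm = 38.5 / 41.6 ≈ 0.92548 (5 s.f.)

0.92548


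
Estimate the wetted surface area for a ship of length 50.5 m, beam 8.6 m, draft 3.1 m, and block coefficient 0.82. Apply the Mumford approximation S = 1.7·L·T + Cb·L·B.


Formula: S = 1.7*L*T + V/T with V = Cb*L*B*T, i.e. S = L * (1.7*T + Cb*B)
Step 1 — 1.7*T = 1.7 * 3.1 = 5.27 m
Step 2 — Cb*B = 0.82 * 8.6 = 7.052 m
Step 3 — 1.7*T + Cb*B = 5.27 + 7.052 = 12.322 m
Step 4 — S = 50.5 * 12.322 ≈ 622.26 m^2 (5 s.f.)

622.26 m^2


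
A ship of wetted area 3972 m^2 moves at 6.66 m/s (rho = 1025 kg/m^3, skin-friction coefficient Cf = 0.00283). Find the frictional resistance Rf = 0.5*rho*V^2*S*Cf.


Formula: Rf = 0.5 * rho * V^2 * S * Cf
Step 1 — V^2 = 6.66^2 = 44.3556
Step 2 — 0.5 * rho * V^2 = 0.5 * 1025 * 44.3556 = 22732.245
Step 3 — Rf = 22732.245 * 3972 * 0.00283 ≈ 255530 N (5 s.f.)

255530 N


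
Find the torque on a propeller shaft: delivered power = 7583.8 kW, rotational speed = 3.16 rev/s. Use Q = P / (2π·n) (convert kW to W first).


Formula: Q = P_W / (2 * pi * n)
Step 1 — P_W = 7583.8 kW * 1000 = 7583800.0 W
Step 2 — 2 * pi * n = 2 * pi * 3.16 = 19.854866
Step 3 — Q = 7583800.0 / 19.854866 ≈ 381960 N·m (5 s.f.)

381960 N·m


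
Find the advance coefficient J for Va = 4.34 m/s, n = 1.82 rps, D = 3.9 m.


Formula: J = Va / (n * D)
Step 1 — n * D = 1.82 * 3.9 = 7.098
Step 2 — J = 4.34 / 7.098 ≈ 0.61144 (5 s.f.)

0.61144


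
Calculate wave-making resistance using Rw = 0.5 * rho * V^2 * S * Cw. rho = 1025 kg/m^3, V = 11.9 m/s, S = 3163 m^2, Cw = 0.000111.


Formula: Rw = 0.5 * rho * V^2 * S * Cw
Step 1 — V^2 = 11.9^2 = 141.61
Step 2 — 0.5 * rho * V^2 = 0.5 * 1025 * 141.61 = 72575.125
Step 3 — Rw = 72575.125 * 3163 * 0.000111 ≈ 25481 N (5 s.f.)

25481 N


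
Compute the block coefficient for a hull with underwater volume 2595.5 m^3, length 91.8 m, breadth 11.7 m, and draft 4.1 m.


Formula: Cb = V / (L * B * T)
Step 1 — L * B * T = 91.8 * 11.7 * 4.1 = 4403.646 m^3
Step 2 — Cb = 2595.5 / 4403.646 ≈ 0.58940 (5 s.f.)

0.58940


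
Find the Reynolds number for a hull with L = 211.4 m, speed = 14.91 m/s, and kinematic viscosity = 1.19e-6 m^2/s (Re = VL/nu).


Formula: Re = V * L / nu
Step 1 — V * L = 14.91 * 211.4 = 3151.974 m^2/s
Step 2 — Re = 3151.974 / 1.19e-6 = 2.65e+09

2.65e+09


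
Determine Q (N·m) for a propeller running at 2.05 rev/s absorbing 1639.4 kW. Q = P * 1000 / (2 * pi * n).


Formula: Q = P_W / (2 * pi * n)
Step 1 — P_W = 1639.4 kW * 1000 = 1639400.0 W
Step 2 — 2 * pi * n = 2 * pi * 2.05 = 12.88053
Step 3 — Q = 1639400.0 / 12.88053 ≈ 127280 N·m (5 s.f.)

127280 N·m


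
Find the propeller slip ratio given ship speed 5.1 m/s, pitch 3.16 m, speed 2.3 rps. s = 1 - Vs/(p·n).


Formula: s = 1 - Vs / (p * n)
Step 1 — p * n = 3.16 * 2.3 = 7.268
Step 2 — Vs / (p*n) = 5.1 / 7.268 = 0.701706 (6 d.p.)
Step 3 — s = 1 - 0.701706 = 0.298294

0.298294


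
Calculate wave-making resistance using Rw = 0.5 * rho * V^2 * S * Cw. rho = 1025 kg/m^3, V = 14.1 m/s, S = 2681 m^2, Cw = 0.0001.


Formula: Rw = 0.5 * rho * V^2 * S * Cw
Step 1 — V^2 = 14.1^2 = 198.81
Step 2 — 0.5 * rho * V^2 = 0.5 * 1025 * 198.81 = 101890.125
Step 3 — Rw = 101890.125 * 2681 * 0.0001 ≈ 27317 N (5 s.f.)

27317 N


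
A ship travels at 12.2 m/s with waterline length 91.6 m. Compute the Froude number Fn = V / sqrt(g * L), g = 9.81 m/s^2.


Formula: Fn = V / sqrt(g * L)
Step 1 — g * L = 9.81 * 91.6 = 898.596
Step 2 — sqrt(g * L) = sqrt(898.596) = 29.976591
Step 3 — Fn = 12.2 / 29.976591 ≈ 0.40698 (5 s.f.)

0.40698


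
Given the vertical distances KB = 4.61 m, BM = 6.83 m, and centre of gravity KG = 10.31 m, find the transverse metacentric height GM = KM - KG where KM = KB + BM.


Formula: GM = KB + BM - KG
Step 1 — KM = KB + BM = 4.61 + 6.83 = 11.44 m
Step 2 — GM = KM - KG = 11.44 - 10.31 = 1.13 m

1.13 m


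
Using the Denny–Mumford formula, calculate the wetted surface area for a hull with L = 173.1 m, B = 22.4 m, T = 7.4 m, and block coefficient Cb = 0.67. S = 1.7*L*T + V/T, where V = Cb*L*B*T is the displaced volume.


Formula: S = 1.7*L*T + V/T with V = Cb*L*B*T, i.e. S = L * (1.7*T + Cb*B)
Step 1 — 1.7*T = 1.7 * 7.4 = 12.58 m
Step 2 — Cb*B = 0.67 * 22.4 = 15.008 m
Step 3 — 1.7*T + Cb*B = 12.58 + 15.008 = 27.588 m
Step 4 — S = 173.1 * 27.588 ≈ 4775.5 m^2 (5 s.f.)

4775.5 m^2


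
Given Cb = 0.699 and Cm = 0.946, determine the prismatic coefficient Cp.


Formula: Cp = Cb / Cm
Substituting: Cp = 0.699 / 0.946
Result: Cp ≈ 0.73890 (5 s.f.)

0.73890


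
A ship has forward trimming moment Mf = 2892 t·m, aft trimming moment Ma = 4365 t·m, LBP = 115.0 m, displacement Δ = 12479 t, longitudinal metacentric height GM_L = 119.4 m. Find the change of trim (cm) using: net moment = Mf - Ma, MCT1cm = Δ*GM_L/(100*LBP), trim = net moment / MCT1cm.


Formula: net trimming moment = Mf - Ma; MCT1cm = Δ*GM_L/(100*LBP); trim = net moment / MCT1cm
Step 1 — net trimming moment = 2892 - 4365 = -1473 t·m
Step 2 — MCT1cm = 12479 * 119.4 / (100 * 115.0) = 129.5646 t·m/cm
Step 3 — trim = -1473 / 129.5646 ≈ -11.369 cm (5 s.f.)

-11.369 cm


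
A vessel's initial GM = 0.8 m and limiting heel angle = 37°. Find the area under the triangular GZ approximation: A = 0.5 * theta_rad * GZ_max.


Formula: GZ_max = GM * sin(theta); Area = 0.5 * theta_rad * GZ_max
Step 1 — GZ_max = 0.8 * sin(37°) = 0.8 * 0.601815 = 0.481452 m
Step 2 — theta_rad = 37 * pi/180 = 0.645772 rad
Step 3 — Area = 0.5 * 0.645772 * 0.481452 ≈ 0.15545 m·rad (5 s.f.)

0.15545 m·rad


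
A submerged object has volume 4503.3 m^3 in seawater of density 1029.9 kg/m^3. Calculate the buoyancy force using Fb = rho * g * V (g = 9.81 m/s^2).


Formula: Fb = rho * g * V
Substituting: Fb = 1029.9 * 9.81 * 4503.3
Intermediate: 1029.9 * 9.81 = 10103.319
Result: Fb = 10103.319 * 4503.3 ≈ 45498000 N (5 s.f.)

45498000 N


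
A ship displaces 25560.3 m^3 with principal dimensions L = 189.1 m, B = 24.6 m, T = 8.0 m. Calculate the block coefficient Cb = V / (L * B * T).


Formula: Cb = V / (L * B * T)
Step 1 — L * B * T = 189.1 * 24.6 * 8.0 = 37214.88 m^3
Step 2 — Cb = 25560.3 / 37214.88 ≈ 0.68683 (5 s.f.)

0.68683


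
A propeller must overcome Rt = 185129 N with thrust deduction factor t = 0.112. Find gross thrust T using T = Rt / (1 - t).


Formula: T = Rt / (1 - t)
Step 1 — (1 - t) = 1 - 0.112 = 0.888
Step 2 — T = 185129 / 0.888 ≈ 208480 N (5 s.f.)

208480 N


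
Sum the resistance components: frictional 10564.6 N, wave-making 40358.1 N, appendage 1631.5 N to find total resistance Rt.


Formula: Rt = Rf + Rw + Ra
Substituting: Rt = 10564.6 + 40358.1 + 1631.5
Result: Rt = 52554.2 N

52554.2 N


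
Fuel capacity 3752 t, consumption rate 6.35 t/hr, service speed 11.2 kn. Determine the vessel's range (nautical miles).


Formula: endurance = fuel / rate; range = endurance * speed
Step 1 — endurance = 3752 / 6.35 = 590.8661 hours
Step 2 — range = 590.8661 * 11.2 ≈ 6617.7 nautical miles (5 s.f.)

6617.7 NM


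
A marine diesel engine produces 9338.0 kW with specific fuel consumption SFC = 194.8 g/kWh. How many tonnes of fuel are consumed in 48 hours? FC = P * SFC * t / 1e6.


Formula: FC (tonnes) = P * SFC * t / 1,000,000
Step 1 — P * SFC * t = 9338.0 * 194.8 * 48 = 87314035.2 g
Step 2 — FC (tonnes) = 87314035.2 / 1,000,000 ≈ 87.314 tonnes (5 s.f.)

87.314 tonnes


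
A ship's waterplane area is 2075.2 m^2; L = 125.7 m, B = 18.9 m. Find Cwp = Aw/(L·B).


Formula: Cwp = Aw / (L * B)
Step 1 — L * B = 125.7 * 18.9 = 2375.73 m^2
Step 2 — Cwp = 2075.2 / 2375.73 ≈ 0.87350 (5 s.f.)

0.87350


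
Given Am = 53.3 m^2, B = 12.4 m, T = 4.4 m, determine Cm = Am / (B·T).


Formula: Cm = Am / (B * T)
Step 1 — B * T = 12.4 * 4.4 = 54.56 m^2
Step 2 — Cm = 53.3 / 54.56 ≈ 0.97691 (5 s.f.)

0.97691


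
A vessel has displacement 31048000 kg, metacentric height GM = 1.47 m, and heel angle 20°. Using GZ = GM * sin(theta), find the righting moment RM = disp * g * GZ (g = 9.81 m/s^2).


Formula: GZ = GM * sin(theta); RM = disp * g * GZ
Step 1 — GZ = 1.47 * sin(20°) = 1.47 * 0.34202 = 0.502769 m
Step 2 — RM = 31048000 * 9.81 * 0.502769 ≈ 153130000 N·m (5 s.f.)

153130000 N·m


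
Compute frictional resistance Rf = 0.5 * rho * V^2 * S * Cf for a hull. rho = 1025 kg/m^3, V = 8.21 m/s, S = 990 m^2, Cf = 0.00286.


Formula: Rf = 0.5 * rho * V^2 * S * Cf
Step 1 — V^2 = 8.21^2 = 67.4041
Step 2 — 0.5 * rho * V^2 = 0.5 * 1025 * 67.4041 = 34544.60125
Step 3 — Rf = 34544.60125 * 990 * 0.00286 ≈ 97810 N (5 s.f.)

97810 N


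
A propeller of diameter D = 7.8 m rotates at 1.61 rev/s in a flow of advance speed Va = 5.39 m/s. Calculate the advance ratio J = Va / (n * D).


Formula: J = Va / (n * D)
Step 1 — n * D = 1.61 * 7.8 = 12.558
Step 2 — J = 5.39 / 12.558 ≈ 0.42921 (5 s.f.)

0.42921


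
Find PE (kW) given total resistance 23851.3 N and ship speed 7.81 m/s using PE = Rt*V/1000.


Formula: PE = Rt * V / 1000 (kW)
Step 1 — PE (W) = 23851.3 * 7.81 = 186278.653 W
Step 2 — PE (kW) = 186278.653 / 1000 ≈ 186.28 kW (5 s.f.)

186.28 kW


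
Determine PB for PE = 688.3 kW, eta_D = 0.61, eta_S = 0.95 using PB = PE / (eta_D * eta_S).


Formula: PB = PE / (eta_D * eta_S)
Step 1 — combined efficiency = eta_D * eta_S = 0.61 * 0.95 = 0.5795
Step 2 — PB = 688.3 / 0.5795 ≈ 1187.7 kW (5 s.f.)

1187.7 kW


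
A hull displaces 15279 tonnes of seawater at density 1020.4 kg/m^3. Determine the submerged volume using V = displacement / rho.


Formula: V = mass / rho
Step 1 — convert tonnes to kg: 15279 t * 1000 = 15279000 kg
Step 2 — V = 15279000 / 1020.4 ≈ 14974 m^3 (5 s.f.)

14974 m^3


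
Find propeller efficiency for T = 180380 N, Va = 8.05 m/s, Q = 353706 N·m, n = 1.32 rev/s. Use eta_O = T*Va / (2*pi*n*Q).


Formula: eta = T * Va / (2 * pi * n * Q)
Step 1 — numerator = T * Va = 180380 * 8.05 = 1452059.0
Step 2 — 2 * pi * n = 2 * pi * 1.32 = 8.293805
Step 3 — denominator = 8.293805 * 353706 = 2933568.59
Step 4 — eta = 1452059.0 / 2933568.59 ≈ 0.49498 (5 s.f.)

0.49498


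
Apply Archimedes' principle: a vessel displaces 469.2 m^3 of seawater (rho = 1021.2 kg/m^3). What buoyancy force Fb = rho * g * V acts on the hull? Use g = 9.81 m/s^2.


Formula: Fb = rho * g * V
Substituting: Fb = 1021.2 * 9.81 * 469.2
Intermediate: 1021.2 * 9.81 = 10017.972
Result: Fb = 10017.972 * 469.2 ≈ 4700400 N (5 s.f.)

4700400 N


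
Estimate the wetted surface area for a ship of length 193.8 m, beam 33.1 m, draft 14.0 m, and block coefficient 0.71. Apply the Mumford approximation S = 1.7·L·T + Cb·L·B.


Formula: S = 1.7*L*T + V/T with V = Cb*L*B*T, i.e. S = L * (1.7*T + Cb*B)
Step 1 — 1.7*T = 1.7 * 14.0 = 23.8 m
Step 2 — Cb*B = 0.71 * 33.1 = 23.501 m
Step 3 — 1.7*T + Cb*B = 23.8 + 23.501 = 47.301 m
Step 4 — S = 193.8 * 47.301 ≈ 9166.9 m^2 (5 s.f.)

9166.9 m^2


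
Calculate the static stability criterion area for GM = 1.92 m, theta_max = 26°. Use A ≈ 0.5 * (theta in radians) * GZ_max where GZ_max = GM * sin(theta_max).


Formula: GZ_max = GM * sin(theta); Area = 0.5 * theta_rad * GZ_max
Step 1 — GZ_max = 1.92 * sin(26°) = 1.92 * 0.438371 = 0.841672 m
Step 2 — theta_rad = 26 * pi/180 = 0.453786 rad
Step 3 — Area = 0.5 * 0.453786 * 0.841672 ≈ 0.19097 m·rad (5 s.f.)

0.19097 m·rad


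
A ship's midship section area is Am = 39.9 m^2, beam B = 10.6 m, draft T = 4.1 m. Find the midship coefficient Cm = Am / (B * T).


Formula: Cm = Am / (B * T)
Step 1 — B * T = 10.6 * 4.1 = 43.46 m^2
Step 2 — Cm = 39.9 / 43.46 ≈ 0.91809 (5 s.f.)

0.91809


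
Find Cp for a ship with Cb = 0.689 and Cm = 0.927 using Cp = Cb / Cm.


Formula: Cp = Cb / Cm
Substituting: Cp = 0.689 / 0.927
Result: Cp ≈ 0.74326 (5 s.f.)

0.74326


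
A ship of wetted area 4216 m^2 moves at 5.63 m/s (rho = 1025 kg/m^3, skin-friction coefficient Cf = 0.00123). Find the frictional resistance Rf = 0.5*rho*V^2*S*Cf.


Formula: Rf = 0.5 * rho * V^2 * S * Cf
Step 1 — V^2 = 5.63^2 = 31.6969
Step 2 — 0.5 * rho * V^2 = 0.5 * 1025 * 31.6969 = 16244.66125
Step 3 — Rf = 16244.66125 * 4216 * 0.00123 ≈ 84240 N (5 s.f.)

84240 N


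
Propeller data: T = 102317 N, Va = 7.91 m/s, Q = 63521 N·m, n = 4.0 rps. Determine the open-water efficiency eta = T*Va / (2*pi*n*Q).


Formula: eta = T * Va / (2 * pi * n * Q)
Step 1 — numerator = T * Va = 102317 * 7.91 = 809327.47
Step 2 — 2 * pi * n = 2 * pi * 4.0 = 25.132741
Step 3 — denominator = 25.132741 * 63521 = 1596456.84
Step 4 — eta = 809327.47 / 1596456.84 ≈ 0.50695 (5 s.f.)

0.50695


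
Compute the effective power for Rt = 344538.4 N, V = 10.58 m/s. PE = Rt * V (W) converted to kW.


Formula: PE = Rt * V / 1000 (kW)
Step 1 — PE (W) = 344538.4 * 10.58 = 3645216.272 W
Step 2 — PE (kW) = 3645216.272 / 1000 ≈ 3645.2 kW (5 s.f.)

3645.2 kW


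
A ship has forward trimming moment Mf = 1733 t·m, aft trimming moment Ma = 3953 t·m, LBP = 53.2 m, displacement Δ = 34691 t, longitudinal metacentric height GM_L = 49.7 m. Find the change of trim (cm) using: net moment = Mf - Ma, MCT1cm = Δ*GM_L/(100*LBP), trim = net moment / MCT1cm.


Formula: net trimming moment = Mf - Ma; MCT1cm = Δ*GM_L/(100*LBP); trim = net moment / MCT1cm
Step 1 — net trimming moment = 1733 - 3953 = -2220 t·m
Step 2 — MCT1cm = 34691 * 49.7 / (100 * 53.2) = 324.087 t·m/cm
Step 3 — trim = -2220 / 324.087 ≈ -6.8500 cm (5 s.f.)

-6.8500 cm


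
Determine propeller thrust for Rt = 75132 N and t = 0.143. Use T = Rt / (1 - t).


Formula: T = Rt / (1 - t)
Step 1 — (1 - t) = 1 - 0.143 = 0.857
Step 2 — T = 75132 / 0.857 ≈ 87669 N (5 s.f.)

87669 N


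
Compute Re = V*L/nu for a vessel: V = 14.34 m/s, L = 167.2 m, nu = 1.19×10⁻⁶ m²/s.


Formula: Re = V * L / nu
Step 1 — V * L = 14.34 * 167.2 = 2397.648 m^2/s
Step 2 — Re = 2397.648 / 1.19e-6 = 2.01e+09

2.01e+09


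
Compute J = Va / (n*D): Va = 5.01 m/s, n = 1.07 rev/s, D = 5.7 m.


Formula: J = Va / (n * D)
Step 1 — n * D = 1.07 * 5.7 = 6.099
Step 2 — J = 5.01 / 6.099 ≈ 0.82145 (5 s.f.)

0.82145


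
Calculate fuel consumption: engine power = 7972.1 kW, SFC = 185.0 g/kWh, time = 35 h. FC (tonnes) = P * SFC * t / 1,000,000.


Formula: FC (tonnes) = P * SFC * t / 1,000,000
Step 1 — P * SFC * t = 7972.1 * 185.0 * 35 = 51619347.5 g
Step 2 — FC (tonnes) = 51619347.5 / 1,000,000 ≈ 51.619 tonnes (5 s.f.)

51.619 tonnes


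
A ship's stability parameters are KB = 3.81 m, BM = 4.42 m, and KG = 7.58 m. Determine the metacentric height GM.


Formula: GM = KB + BM - KG
Step 1 — KM = KB + BM = 3.81 + 4.42 = 8.23 m
Step 2 — GM = KM - KG = 8.23 - 7.58 = 0.65 m

0.65 m


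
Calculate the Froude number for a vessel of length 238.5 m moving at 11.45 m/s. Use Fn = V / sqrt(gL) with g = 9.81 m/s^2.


Formula: Fn = V / sqrt(g * L)
Step 1 — g * L = 9.81 * 238.5 = 2339.685
Step 2 — sqrt(g * L) = sqrt(2339.685) = 48.37029
Step 3 — Fn = 11.45 / 48.37029 ≈ 0.23672 (5 s.f.)

0.23672


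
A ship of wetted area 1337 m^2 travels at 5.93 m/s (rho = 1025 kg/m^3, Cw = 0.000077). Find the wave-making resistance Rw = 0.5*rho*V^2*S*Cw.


Formula: Rw = 0.5 * rho * V^2 * S * Cw
Step 1 — V^2 = 5.93^2 = 35.1649
Step 2 — 0.5 * rho * V^2 = 0.5 * 1025 * 35.1649 = 18022.01125
Step 3 — Rw = 18022.01125 * 1337 * 0.000077 ≈ 1855.3 N (5 s.f.)

1855.3 N


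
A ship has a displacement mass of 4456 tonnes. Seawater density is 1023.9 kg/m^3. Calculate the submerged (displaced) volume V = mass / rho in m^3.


Formula: V = mass / rho
Step 1 — convert tonnes to kg: 4456 t * 1000 = 4456000 kg
Step 2 — V = 4456000 / 1023.9 ≈ 4352.0 m^3 (5 s.f.)

4352.0 m^3


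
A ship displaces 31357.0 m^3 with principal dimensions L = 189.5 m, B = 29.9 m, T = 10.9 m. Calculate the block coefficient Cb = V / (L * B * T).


Formula: Cb = V / (L * B * T)
Step 1 — L * B * T = 189.5 * 29.9 * 10.9 = 61759.945 m^3
Step 2 — Cb = 31357.0 / 61759.945 ≈ 0.50772 (5 s.f.)

0.50772


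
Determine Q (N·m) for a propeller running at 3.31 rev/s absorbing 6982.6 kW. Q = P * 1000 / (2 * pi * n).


Formula: Q = P_W / (2 * pi * n)
Step 1 — P_W = 6982.6 kW * 1000 = 6982600.0 W
Step 2 — 2 * pi * n = 2 * pi * 3.31 = 20.797343
Step 3 — Q = 6982600.0 / 20.797343 ≈ 335740 N·m (5 s.f.)

335740 N·m


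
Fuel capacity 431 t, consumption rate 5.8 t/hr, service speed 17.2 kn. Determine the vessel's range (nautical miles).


Formula: endurance = fuel / rate; range = endurance * speed
Step 1 — endurance = 431 / 5.8 = 74.3103 hours
Step 2 — range = 74.3103 * 17.2 ≈ 1278.1 nautical miles (5 s.f.)

1278.1 NM


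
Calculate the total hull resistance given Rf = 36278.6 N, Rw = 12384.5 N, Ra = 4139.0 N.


Formula: Rt = Rf + Rw + Ra
Substituting: Rt = 36278.6 + 12384.5 + 4139.0
Result: Rt = 52802.1 N

52802.1 N


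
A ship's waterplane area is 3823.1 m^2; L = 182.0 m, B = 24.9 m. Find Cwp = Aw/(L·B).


Formula: Cwp = Aw / (L * B)
Step 1 — L * B = 182.0 * 24.9 = 4531.8 m^2
Step 2 — Cwp = 3823.1 / 4531.8 ≈ 0.84362 (5 s.f.)

0.84362


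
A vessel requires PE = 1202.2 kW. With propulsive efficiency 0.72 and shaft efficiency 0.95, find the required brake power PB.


Formula: PB = PE / (eta_D * eta_S)
Step 1 — combined efficiency = eta_D * eta_S = 0.72 * 0.95 = 0.684
Step 2 — PB = 1202.2 / 0.684 ≈ 1757.6 kW (5 s.f.)

1757.6 kW


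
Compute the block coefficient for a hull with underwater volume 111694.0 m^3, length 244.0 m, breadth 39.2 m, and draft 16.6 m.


Formula: Cb = V / (L * B * T)
Step 1 — L * B * T = 244.0 * 39.2 * 16.6 = 158775.68 m^3
Step 2 — Cb = 111694.0 / 158775.68 ≈ 0.70347 (5 s.f.)

0.70347


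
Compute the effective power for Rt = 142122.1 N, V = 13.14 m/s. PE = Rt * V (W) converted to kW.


Formula: PE = Rt * V / 1000 (kW)
Step 1 — PE (W) = 142122.1 * 13.14 = 1867484.394 W
Step 2 — PE (kW) = 1867484.394 / 1000 ≈ 1867.5 kW (5 s.f.)

1867.5 kW


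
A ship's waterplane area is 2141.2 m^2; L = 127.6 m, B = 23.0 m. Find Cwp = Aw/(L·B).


Formula: Cwp = Aw / (L * B)
Step 1 — L * B = 127.6 * 23.0 = 2934.8 m^2
Step 2 — Cwp = 2141.2 / 2934.8 ≈ 0.72959 (5 s.f.)

0.72959


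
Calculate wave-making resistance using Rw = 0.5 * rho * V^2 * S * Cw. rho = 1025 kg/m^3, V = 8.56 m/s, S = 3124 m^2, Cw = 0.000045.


Formula: Rw = 0.5 * rho * V^2 * S * Cw
Step 1 — V^2 = 8.56^2 = 73.2736
Step 2 — 0.5 * rho * V^2 = 0.5 * 1025 * 73.2736 = 37552.72
Step 3 — Rw = 37552.72 * 3124 * 0.000045 ≈ 5279.2 N (5 s.f.)

5279.2 N


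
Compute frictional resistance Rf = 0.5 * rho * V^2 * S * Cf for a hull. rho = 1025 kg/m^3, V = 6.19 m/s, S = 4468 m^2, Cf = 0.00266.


Formula: Rf = 0.5 * rho * V^2 * S * Cf
Step 1 — V^2 = 6.19^2 = 38.3161
Step 2 — 0.5 * rho * V^2 = 0.5 * 1025 * 38.3161 = 19637.00125
Step 3 — Rf = 19637.00125 * 4468 * 0.00266 ≈ 233380 N (5 s.f.)

233380 N


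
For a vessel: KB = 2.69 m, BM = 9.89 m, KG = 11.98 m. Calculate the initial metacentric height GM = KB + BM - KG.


Formula: GM = KB + BM - KG
Step 1 — KM = KB + BM = 2.69 + 9.89 = 12.58 m
Step 2 — GM = KM - KG = 12.58 - 11.98 = 0.6 m

0.6 m


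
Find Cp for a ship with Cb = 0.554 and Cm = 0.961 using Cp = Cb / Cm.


Formula: Cp = Cb / Cm
Substituting: Cp = 0.554 / 0.961
Result: Cp ≈ 0.57648 (5 s.f.)

0.57648


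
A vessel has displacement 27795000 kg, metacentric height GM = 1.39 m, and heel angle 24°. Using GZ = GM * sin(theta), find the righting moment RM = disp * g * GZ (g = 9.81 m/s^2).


Formula: GZ = GM * sin(theta); RM = disp * g * GZ
Step 1 — GZ = 1.39 * sin(24°) = 1.39 * 0.406737 = 0.565364 m
Step 2 — RM = 27795000 * 9.81 * 0.565364 ≈ 154160000 N·m (5 s.f.)

154160000 N·m


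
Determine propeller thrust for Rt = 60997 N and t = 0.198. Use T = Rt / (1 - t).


Formula: T = Rt / (1 - t)
Step 1 — (1 - t) = 1 - 0.198 = 0.802
Step 2 — T = 60997 / 0.802 ≈ 76056 N (5 s.f.)

76056 N


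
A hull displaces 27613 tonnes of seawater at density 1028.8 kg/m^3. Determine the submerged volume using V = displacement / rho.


Formula: V = mass / rho
Step 1 — convert tonnes to kg: 27613 t * 1000 = 27613000 kg
Step 2 — V = 27613000 / 1028.8 ≈ 26840 m^3 (5 s.f.)

26840 m^3


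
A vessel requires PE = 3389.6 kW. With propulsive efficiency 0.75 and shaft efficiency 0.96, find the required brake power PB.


Formula: PB = PE / (eta_D * eta_S)
Step 1 — combined efficiency = eta_D * eta_S = 0.75 * 0.96 = 0.72
Step 2 — PB = 3389.6 / 0.72 ≈ 4707.8 kW (5 s.f.)

4707.8 kW


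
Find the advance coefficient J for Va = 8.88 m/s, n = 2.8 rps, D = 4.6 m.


Formula: J = Va / (n * D)
Step 1 — n * D = 2.8 * 4.6 = 12.88
Step 2 — J = 8.88 / 12.88 ≈ 0.68944 (5 s.f.)

0.68944


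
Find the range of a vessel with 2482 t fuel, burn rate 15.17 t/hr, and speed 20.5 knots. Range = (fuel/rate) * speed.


Formula: endurance = fuel / rate; range = endurance * speed
Step 1 — endurance = 2482 / 15.17 = 163.6124 hours
Step 2 — range = 163.6124 * 20.5 ≈ 3354.1 nautical miles (5 s.f.)

3354.1 NM


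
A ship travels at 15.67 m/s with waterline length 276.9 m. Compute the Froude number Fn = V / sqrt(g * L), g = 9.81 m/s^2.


Formula: Fn = V / sqrt(g * L)
Step 1 — g * L = 9.81 * 276.9 = 2716.389
Step 2 — sqrt(g * L) = sqrt(2716.389) = 52.118989
Step 3 — Fn = 15.67 / 52.118989 ≈ 0.30066 (5 s.f.)

0.30066


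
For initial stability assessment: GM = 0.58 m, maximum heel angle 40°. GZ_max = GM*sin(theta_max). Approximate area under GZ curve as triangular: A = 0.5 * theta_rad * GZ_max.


Formula: GZ_max = GM * sin(theta); Area = 0.5 * theta_rad * GZ_max
Step 1 — GZ_max = 0.58 * sin(40°) = 0.58 * 0.642788 = 0.372817 m
Step 2 — theta_rad = 40 * pi/180 = 0.698132 rad
Step 3 — Area = 0.5 * 0.698132 * 0.372817 ≈ 0.13014 m·rad (5 s.f.)

0.13014 m·rad


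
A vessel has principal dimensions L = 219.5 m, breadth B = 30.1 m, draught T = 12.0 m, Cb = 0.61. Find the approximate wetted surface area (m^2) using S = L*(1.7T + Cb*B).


Formula: S = 1.7*L*T + V/T with V = Cb*L*B*T, i.e. S = L * (1.7*T + Cb*B)
Step 1 — 1.7*T = 1.7 * 12.0 = 20.4 m
Step 2 — Cb*B = 0.61 * 30.1 = 18.361 m
Step 3 — 1.7*T + Cb*B = 20.4 + 18.361 = 38.761 m
Step 4 — S = 219.5 * 38.761 ≈ 8508.0 m^2 (5 s.f.)

8508.0 m^2


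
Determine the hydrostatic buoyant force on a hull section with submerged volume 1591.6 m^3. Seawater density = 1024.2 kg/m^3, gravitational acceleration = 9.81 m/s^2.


Formula: Fb = rho * g * V
Substituting: Fb = 1024.2 * 9.81 * 1591.6
Intermediate: 1024.2 * 9.81 = 10047.402
Result: Fb = 10047.402 * 1591.6 ≈ 15991000 N (5 s.f.)

15991000 N


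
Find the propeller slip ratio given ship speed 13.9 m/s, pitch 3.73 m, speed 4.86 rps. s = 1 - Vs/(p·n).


Formula: s = 1 - Vs / (p * n)
Step 1 — p * n = 3.73 * 4.86 = 18.1278
Step 2 — Vs / (p*n) = 13.9 / 18.1278 = 0.766778 (6 d.p.)
Step 3 — s = 1 - 0.766778 = 0.233222

0.233222


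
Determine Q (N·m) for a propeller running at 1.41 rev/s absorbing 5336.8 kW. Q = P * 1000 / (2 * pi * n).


Formula: Q = P_W / (2 * pi * n)
Step 1 — P_W = 5336.8 kW * 1000 = 5336800.0 W
Step 2 — 2 * pi * n = 2 * pi * 1.41 = 8.859291
Step 3 — Q = 5336800.0 / 8.859291 ≈ 602400 N·m (5 s.f.)

602400 N·m


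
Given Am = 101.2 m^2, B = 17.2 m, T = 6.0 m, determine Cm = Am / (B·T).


Formula: Cm = Am / (B * T)
Step 1 — B * T = 17.2 * 6.0 = 103.2 m^2
Step 2 — Cm = 101.2 / 103.2 ≈ 0.98062 (5 s.f.)

0.98062


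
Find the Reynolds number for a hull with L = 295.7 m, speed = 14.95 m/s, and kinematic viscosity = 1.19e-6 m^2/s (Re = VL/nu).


Formula: Re = V * L / nu
Step 1 — V * L = 14.95 * 295.7 = 4420.715 m^2/s
Step 2 — Re = 4420.715 / 1.19e-6 = 3.71e+09

3.71e+09


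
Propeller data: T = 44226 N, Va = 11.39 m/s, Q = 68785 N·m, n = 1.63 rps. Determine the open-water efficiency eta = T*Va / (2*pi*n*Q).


Formula: eta = T * Va / (2 * pi * n * Q)
Step 1 — numerator = T * Va = 44226 * 11.39 = 503734.14
Step 2 — 2 * pi * n = 2 * pi * 1.63 = 10.241592
Step 3 — denominator = 10.241592 * 68785 = 704467.91
Step 4 — eta = 503734.14 / 704467.91 ≈ 0.71506 (5 s.f.)

0.71506


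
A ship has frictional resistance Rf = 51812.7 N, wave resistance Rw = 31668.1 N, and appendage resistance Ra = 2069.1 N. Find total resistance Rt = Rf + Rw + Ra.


Formula: Rt = Rf + Rw + Ra
Substituting: Rt = 51812.7 + 31668.1 + 2069.1
Result: Rt = 85549.9 N

85549.9 N


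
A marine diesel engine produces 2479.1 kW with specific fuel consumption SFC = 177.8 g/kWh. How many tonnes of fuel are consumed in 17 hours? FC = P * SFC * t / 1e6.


Formula: FC (tonnes) = P * SFC * t / 1,000,000
Step 1 — P * SFC * t = 2479.1 * 177.8 * 17 = 7493327.66 g
Step 2 — FC (tonnes) = 7493327.66 / 1,000,000 ≈ 7.4933 tonnes (5 s.f.)

7.4933 tonnes


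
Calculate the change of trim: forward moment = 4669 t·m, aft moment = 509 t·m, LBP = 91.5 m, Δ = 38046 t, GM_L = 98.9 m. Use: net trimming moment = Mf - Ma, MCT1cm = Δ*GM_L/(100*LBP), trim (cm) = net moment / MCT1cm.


Formula: net trimming moment = Mf - Ma; MCT1cm = Δ*GM_L/(100*LBP); trim = net moment / MCT1cm
Step 1 — net trimming moment = 4669 - 509 = 4160 t·m
Step 2 — MCT1cm = 38046 * 98.9 / (100 * 91.5) = 411.2294 t·m/cm
Step 3 — trim = 4160 / 411.2294 ≈ 10.116 cm (5 s.f.)

10.116 cm


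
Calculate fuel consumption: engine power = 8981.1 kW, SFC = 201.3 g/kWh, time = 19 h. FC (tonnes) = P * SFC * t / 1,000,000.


Formula: FC (tonnes) = P * SFC * t / 1,000,000
Step 1 — P * SFC * t = 8981.1 * 201.3 * 19 = 34350013.17 g
Step 2 — FC (tonnes) = 34350013.17 / 1,000,000 ≈ 34.350 tonnes (5 s.f.)

34.350 tonnes


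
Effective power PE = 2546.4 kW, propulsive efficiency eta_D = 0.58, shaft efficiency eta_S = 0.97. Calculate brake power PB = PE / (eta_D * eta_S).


Formula: PB = PE / (eta_D * eta_S)
Step 1 — combined efficiency = eta_D * eta_S = 0.58 * 0.97 = 0.5626
Step 2 — PB = 2546.4 / 0.5626 ≈ 4526.1 kW (5 s.f.)

4526.1 kW


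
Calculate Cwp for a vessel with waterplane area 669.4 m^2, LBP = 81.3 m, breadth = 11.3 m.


Formula: Cwp = Aw / (L * B)
Step 1 — L * B = 81.3 * 11.3 = 918.69 m^2
Step 2 — Cwp = 669.4 / 918.69 ≈ 0.72865 (5 s.f.)

0.72865


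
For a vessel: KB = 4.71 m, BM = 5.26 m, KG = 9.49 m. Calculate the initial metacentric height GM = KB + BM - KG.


Formula: GM = KB + BM - KG
Step 1 — KM = KB + BM = 4.71 + 5.26 = 9.97 m
Step 2 — GM = KM - KG = 9.97 - 9.49 = 0.48 m

0.48 m


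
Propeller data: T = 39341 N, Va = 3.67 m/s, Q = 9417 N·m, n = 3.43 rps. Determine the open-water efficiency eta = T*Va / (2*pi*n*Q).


Formula: eta = T * Va / (2 * pi * n * Q)
Step 1 — numerator = T * Va = 39341 * 3.67 = 144381.47
Step 2 — 2 * pi * n = 2 * pi * 3.43 = 21.551326
Step 3 — denominator = 21.551326 * 9417 = 202948.84
Step 4 — eta = 144381.47 / 202948.84 ≈ 0.71142 (5 s.f.)

0.71142


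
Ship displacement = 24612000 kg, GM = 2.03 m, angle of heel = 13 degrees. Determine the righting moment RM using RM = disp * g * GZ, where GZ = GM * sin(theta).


Formula: GZ = GM * sin(theta); RM = disp * g * GZ
Step 1 — GZ = 2.03 * sin(13°) = 2.03 * 0.224951 = 0.456651 m
Step 2 — RM = 24612000 * 9.81 * 0.456651 ≈ 110260000 N·m (5 s.f.)

110260000 N·m


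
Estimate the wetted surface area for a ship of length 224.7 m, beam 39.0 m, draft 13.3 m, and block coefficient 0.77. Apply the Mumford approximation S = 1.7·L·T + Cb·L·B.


Formula: S = 1.7*L*T + V/T with V = Cb*L*B*T, i.e. S = L * (1.7*T + Cb*B)
Step 1 — 1.7*T = 1.7 * 13.3 = 22.61 m
Step 2 — Cb*B = 0.77 * 39.0 = 30.03 m
Step 3 — 1.7*T + Cb*B = 22.61 + 30.03 = 52.64 m
Step 4 — S = 224.7 * 52.64 ≈ 11828 m^2 (5 s.f.)

11828 m^2


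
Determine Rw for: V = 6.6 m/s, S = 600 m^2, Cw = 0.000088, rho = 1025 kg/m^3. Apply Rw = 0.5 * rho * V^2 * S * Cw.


Formula: Rw = 0.5 * rho * V^2 * S * Cw
Step 1 — V^2 = 6.6^2 = 43.56
Step 2 — 0.5 * rho * V^2 = 0.5 * 1025 * 43.56 = 22324.5
Step 3 — Rw = 22324.5 * 600 * 0.000088 ≈ 1178.7 N (5 s.f.)

1178.7 N


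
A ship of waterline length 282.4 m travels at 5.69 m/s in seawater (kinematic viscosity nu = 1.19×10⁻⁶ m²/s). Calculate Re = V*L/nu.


Formula: Re = V * L / nu
Step 1 — V * L = 5.69 * 282.4 = 1606.856 m^2/s
Step 2 — Re = 1606.856 / 1.19e-6 = 1.35e+09

1.35e+09


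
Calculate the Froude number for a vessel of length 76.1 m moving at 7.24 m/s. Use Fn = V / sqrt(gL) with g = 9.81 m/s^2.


Formula: Fn = V / sqrt(g * L)
Step 1 — g * L = 9.81 * 76.1 = 746.541
Step 2 — sqrt(g * L) = sqrt(746.541) = 27.322902
Step 3 — Fn = 7.24 / 27.322902 ≈ 0.26498 (5 s.f.)

0.26498


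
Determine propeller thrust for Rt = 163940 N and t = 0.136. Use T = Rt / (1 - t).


Formula: T = Rt / (1 - t)
Step 1 — (1 - t) = 1 - 0.136 = 0.864
Step 2 — T = 163940 / 0.864 ≈ 189750 N (5 s.f.)

189750 N


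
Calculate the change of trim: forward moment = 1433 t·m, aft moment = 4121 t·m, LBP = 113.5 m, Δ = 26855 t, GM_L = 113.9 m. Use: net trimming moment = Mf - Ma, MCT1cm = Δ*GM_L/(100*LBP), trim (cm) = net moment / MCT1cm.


Formula: net trimming moment = Mf - Ma; MCT1cm = Δ*GM_L/(100*LBP); trim = net moment / MCT1cm
Step 1 — net trimming moment = 1433 - 4121 = -2688 t·m
Step 2 — MCT1cm = 26855 * 113.9 / (100 * 113.5) = 269.4964 t·m/cm
Step 3 — trim = -2688 / 269.4964 ≈ -9.9742 cm (5 s.f.)

-9.9742 cm


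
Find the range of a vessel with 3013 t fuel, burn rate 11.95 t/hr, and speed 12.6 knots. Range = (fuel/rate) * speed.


Formula: endurance = fuel / rate; range = endurance * speed
Step 1 — endurance = 3013 / 11.95 = 252.1339 hours
Step 2 — range = 252.1339 * 12.6 ≈ 3176.9 nautical miles (5 s.f.)

3176.9 NM


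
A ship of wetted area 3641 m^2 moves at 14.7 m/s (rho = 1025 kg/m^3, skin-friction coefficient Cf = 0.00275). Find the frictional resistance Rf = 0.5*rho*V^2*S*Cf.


Formula: Rf = 0.5 * rho * V^2 * S * Cf
Step 1 — V^2 = 14.7^2 = 216.09
Step 2 — 0.5 * rho * V^2 = 0.5 * 1025 * 216.09 = 110746.125
Step 3 — Rf = 110746.125 * 3641 * 0.00275 ≈ 1108900 N (5 s.f.)

1108900 N


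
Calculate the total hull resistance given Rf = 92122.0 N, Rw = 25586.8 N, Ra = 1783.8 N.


Formula: Rt = Rf + Rw + Ra
Substituting: Rt = 92122.0 + 25586.8 + 1783.8
Result: Rt = 119492.6 N

119492.6 N


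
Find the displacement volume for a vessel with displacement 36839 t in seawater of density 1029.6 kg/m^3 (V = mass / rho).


Formula: V = mass / rho
Step 1 — convert tonnes to kg: 36839 t * 1000 = 36839000 kg
Step 2 — V = 36839000 / 1029.6 ≈ 35780 m^3 (5 s.f.)

35780 m^3


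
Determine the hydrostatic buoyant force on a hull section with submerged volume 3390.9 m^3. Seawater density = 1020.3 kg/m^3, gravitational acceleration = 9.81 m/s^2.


Formula: Fb = rho * g * V
Substituting: Fb = 1020.3 * 9.81 * 3390.9
Intermediate: 1020.3 * 9.81 = 10009.143
Result: Fb = 10009.143 * 3390.9 ≈ 33940000 N (5 s.f.)

33940000 N


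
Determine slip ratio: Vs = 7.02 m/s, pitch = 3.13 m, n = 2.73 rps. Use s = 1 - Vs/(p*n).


Formula: s = 1 - Vs / (p * n)
Step 1 — p * n = 3.13 * 2.73 = 8.5449
Step 2 — Vs / (p*n) = 7.02 / 8.5449 = 0.821543 (6 d.p.)
Step 3 — s = 1 - 0.821543 = 0.178457

0.178457


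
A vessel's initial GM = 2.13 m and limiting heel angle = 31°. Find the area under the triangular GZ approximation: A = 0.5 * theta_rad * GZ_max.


Formula: GZ_max = GM * sin(theta); Area = 0.5 * theta_rad * GZ_max
Step 1 — GZ_max = 2.13 * sin(31°) = 2.13 * 0.515038 = 1.097031 m
Step 2 — theta_rad = 31 * pi/180 = 0.541052 rad
Step 3 — Area = 0.5 * 0.541052 * 1.097031 ≈ 0.29678 m·rad (5 s.f.)

0.29678 m·rad


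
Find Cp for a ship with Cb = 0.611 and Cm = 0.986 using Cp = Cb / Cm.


Formula: Cp = Cb / Cm
Substituting: Cp = 0.611 / 0.986
Result: Cp ≈ 0.61968 (5 s.f.)

0.61968


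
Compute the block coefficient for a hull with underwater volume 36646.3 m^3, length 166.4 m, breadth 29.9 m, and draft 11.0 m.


Formula: Cb = V / (L * B * T)
Step 1 — L * B * T = 166.4 * 29.9 * 11.0 = 54728.96 m^3
Step 2 — Cb = 36646.3 / 54728.96 ≈ 0.66960 (5 s.f.)

0.66960


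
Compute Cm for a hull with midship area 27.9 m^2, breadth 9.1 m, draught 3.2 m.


Formula: Cm = Am / (B * T)
Step 1 — B * T = 9.1 * 3.2 = 29.12 m^2
Step 2 — Cm = 27.9 / 29.12 ≈ 0.95810 (5 s.f.)

0.95810


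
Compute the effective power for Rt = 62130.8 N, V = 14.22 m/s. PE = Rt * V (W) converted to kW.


Formula: PE = Rt * V / 1000 (kW)
Step 1 — PE (W) = 62130.8 * 14.22 = 883499.976 W
Step 2 — PE (kW) = 883499.976 / 1000 ≈ 883.50 kW (5 s.f.)

883.50 kW


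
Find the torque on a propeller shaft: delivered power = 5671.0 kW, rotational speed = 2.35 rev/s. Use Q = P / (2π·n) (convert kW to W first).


Formula: Q = P_W / (2 * pi * n)
Step 1 — P_W = 5671.0 kW * 1000 = 5671000.0 W
Step 2 — 2 * pi * n = 2 * pi * 2.35 = 14.765485
Step 3 — Q = 5671000.0 / 14.765485 ≈ 384070 N·m (5 s.f.)

384070 N·m


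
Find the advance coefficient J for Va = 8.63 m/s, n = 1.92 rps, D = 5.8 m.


Formula: J = Va / (n * D)
Step 1 — n * D = 1.92 * 5.8 = 11.136
Step 2 — J = 8.63 / 11.136 ≈ 0.77496 (5 s.f.)

0.77496


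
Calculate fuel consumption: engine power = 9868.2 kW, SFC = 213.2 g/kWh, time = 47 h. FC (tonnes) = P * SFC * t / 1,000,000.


Formula: FC (tonnes) = P * SFC * t / 1,000,000
Step 1 — P * SFC * t = 9868.2 * 213.2 * 47 = 98883311.28 g
Step 2 — FC (tonnes) = 98883311.28 / 1,000,000 ≈ 98.883 tonnes (5 s.f.)

98.883 tonnes


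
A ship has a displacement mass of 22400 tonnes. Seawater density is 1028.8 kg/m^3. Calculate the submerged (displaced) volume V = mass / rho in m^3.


Formula: V = mass / rho
Step 1 — convert tonnes to kg: 22400 t * 1000 = 22400000 kg
Step 2 — V = 22400000 / 1028.8 ≈ 21773 m^3 (5 s.f.)

21773 m^3


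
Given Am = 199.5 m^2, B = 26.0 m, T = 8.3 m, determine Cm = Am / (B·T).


Formula: Cm = Am / (B * T)
Step 1 — B * T = 26.0 * 8.3 = 215.8 m^2
Step 2 — Cm = 199.5 / 215.8 ≈ 0.92447 (5 s.f.)

0.92447


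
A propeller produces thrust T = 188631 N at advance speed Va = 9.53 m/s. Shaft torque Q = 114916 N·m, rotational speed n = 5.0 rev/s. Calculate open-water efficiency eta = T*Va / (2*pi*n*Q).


Formula: eta = T * Va / (2 * pi * n * Q)
Step 1 — numerator = T * Va = 188631 * 9.53 = 1797653.43
Step 2 — 2 * pi * n = 2 * pi * 5.0 = 31.415927
Step 3 — denominator = 31.415927 * 114916 = 3610192.67
Step 4 — eta = 1797653.43 / 3610192.67 ≈ 0.49794 (5 s.f.)

0.49794


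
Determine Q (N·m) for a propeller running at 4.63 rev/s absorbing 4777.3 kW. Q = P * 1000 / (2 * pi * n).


Formula: Q = P_W / (2 * pi * n)
Step 1 — P_W = 4777.3 kW * 1000 = 4777300.0 W
Step 2 — 2 * pi * n = 2 * pi * 4.63 = 29.091148
Step 3 — Q = 4777300.0 / 29.091148 ≈ 164220 N·m (5 s.f.)

164220 N·m


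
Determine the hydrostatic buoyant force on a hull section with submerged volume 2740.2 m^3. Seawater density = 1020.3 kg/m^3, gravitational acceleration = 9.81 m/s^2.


Formula: Fb = rho * g * V
Substituting: Fb = 1020.3 * 9.81 * 2740.2
Intermediate: 1020.3 * 9.81 = 10009.143
Result: Fb = 10009.143 * 2740.2 ≈ 27427000 N (5 s.f.)

27427000 N


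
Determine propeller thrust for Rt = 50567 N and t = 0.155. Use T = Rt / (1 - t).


Formula: T = Rt / (1 - t)
Step 1 — (1 - t) = 1 - 0.155 = 0.845
Step 2 — T = 50567 / 0.845 ≈ 59843 N (5 s.f.)

59843 N


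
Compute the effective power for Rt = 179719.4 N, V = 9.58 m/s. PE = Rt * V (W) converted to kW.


Formula: PE = Rt * V / 1000 (kW)
Step 1 — PE (W) = 179719.4 * 9.58 = 1721711.852 W
Step 2 — PE (kW) = 1721711.852 / 1000 ≈ 1721.7 kW (5 s.f.)

1721.7 kW


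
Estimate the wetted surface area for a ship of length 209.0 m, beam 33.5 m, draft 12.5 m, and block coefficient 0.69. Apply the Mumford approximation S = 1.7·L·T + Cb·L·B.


Formula: S = 1.7*L*T + V/T with V = Cb*L*B*T, i.e. S = L * (1.7*T + Cb*B)
Step 1 — 1.7*T = 1.7 * 12.5 = 21.25 m
Step 2 — Cb*B = 0.69 * 33.5 = 23.115 m
Step 3 — 1.7*T + Cb*B = 21.25 + 23.115 = 44.365 m
Step 4 — S = 209.0 * 44.365 ≈ 9272.3 m^2 (5 s.f.)

9272.3 m^2


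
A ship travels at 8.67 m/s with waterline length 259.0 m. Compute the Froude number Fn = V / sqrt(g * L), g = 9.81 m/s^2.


Formula: Fn = V / sqrt(g * L)
Step 1 — g * L = 9.81 * 259.0 = 2540.79
Step 2 — sqrt(g * L) = sqrt(2540.79) = 50.40625
Step 3 — Fn = 8.67 / 50.40625 ≈ 0.17200 (5 s.f.)

0.17200


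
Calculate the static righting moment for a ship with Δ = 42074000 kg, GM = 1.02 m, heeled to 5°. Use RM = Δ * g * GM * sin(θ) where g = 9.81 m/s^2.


Formula: GZ = GM * sin(theta); RM = disp * g * GZ
Step 1 — GZ = 1.02 * sin(5°) = 1.02 * 0.087156 = 0.088899 m
Step 2 — RM = 42074000 * 9.81 * 0.088899 ≈ 36693000 N·m (5 s.f.)

36693000 N·m


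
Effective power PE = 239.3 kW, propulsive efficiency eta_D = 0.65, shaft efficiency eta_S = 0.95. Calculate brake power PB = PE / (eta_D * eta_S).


Formula: PB = PE / (eta_D * eta_S)
Step 1 — combined efficiency = eta_D * eta_S = 0.65 * 0.95 = 0.6175
Step 2 — PB = 239.3 / 0.6175 ≈ 387.53 kW (5 s.f.)

387.53 kW


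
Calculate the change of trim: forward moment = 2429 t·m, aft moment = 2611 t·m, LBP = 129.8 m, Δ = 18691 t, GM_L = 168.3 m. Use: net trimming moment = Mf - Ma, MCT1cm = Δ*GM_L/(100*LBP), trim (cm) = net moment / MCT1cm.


Formula: net trimming moment = Mf - Ma; MCT1cm = Δ*GM_L/(100*LBP); trim = net moment / MCT1cm
Step 1 — net trimming moment = 2429 - 2611 = -182 t·m
Step 2 — MCT1cm = 18691 * 168.3 / (100 * 129.8) = 242.3494 t·m/cm
Step 3 — trim = -182 / 242.3494 ≈ -0.75098 cm (5 s.f.)

-0.75098 cm


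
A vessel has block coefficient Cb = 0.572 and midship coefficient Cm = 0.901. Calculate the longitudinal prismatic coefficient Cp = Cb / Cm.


Formula: Cp = Cb / Cm
Substituting: Cp = 0.572 / 0.901
Result: Cp ≈ 0.63485 (5 s.f.)

0.63485


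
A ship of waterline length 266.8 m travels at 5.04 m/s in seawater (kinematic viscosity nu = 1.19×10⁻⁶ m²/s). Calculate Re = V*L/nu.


Formula: Re = V * L / nu
Step 1 — V * L = 5.04 * 266.8 = 1344.672 m^2/s
Step 2 — Re = 1344.672 / 1.19e-6 = 1.13e+09

1.13e+09


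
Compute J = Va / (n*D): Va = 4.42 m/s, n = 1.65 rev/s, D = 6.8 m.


Formula: J = Va / (n * D)
Step 1 — n * D = 1.65 * 6.8 = 11.22
Step 2 — J = 4.42 / 11.22 ≈ 0.39394 (5 s.f.)

0.39394
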